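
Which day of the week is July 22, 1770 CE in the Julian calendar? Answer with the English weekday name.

Equivalently 2 August 1770 Gregorian, JDN 2367753.
2367753 ≡ 3 (mod 7); counting from Monday = 0 gives Thursday.

Thursday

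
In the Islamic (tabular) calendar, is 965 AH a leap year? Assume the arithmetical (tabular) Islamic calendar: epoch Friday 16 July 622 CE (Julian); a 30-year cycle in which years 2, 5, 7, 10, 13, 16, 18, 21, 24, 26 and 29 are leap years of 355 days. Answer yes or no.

Year 965 AH is year 5 of its 30-year cycle; leap positions are 2, 5, 7, 10, 13, 16, 18, 21, 24, 26, 29, so it is a leap year (355 days).

yes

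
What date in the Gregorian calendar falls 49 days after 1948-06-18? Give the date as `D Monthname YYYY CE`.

6 August 1948 CE

Counting 49 days forward from JDN 2432721 reaches JDN 2432770, which is 6 August 1948 CE.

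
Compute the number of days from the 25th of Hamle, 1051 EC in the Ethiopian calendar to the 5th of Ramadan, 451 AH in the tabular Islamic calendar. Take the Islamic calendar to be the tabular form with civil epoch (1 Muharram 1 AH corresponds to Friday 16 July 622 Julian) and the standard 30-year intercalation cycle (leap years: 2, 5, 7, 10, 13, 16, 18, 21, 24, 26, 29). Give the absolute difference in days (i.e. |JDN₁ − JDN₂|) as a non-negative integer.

88

JDN of the first date = 2108057.
JDN of the second date = 2108145.
|2108145 − 2108057| = 88.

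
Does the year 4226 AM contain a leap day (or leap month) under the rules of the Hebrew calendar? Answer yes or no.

yes

Hebrew year 4226 is year 8 of its 19-year Metonic cycle; leap years are at positions 3, 6, 8, 11, 14, 17, 19, so it is a leap year (13 months).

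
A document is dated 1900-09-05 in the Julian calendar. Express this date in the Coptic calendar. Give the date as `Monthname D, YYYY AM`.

Thout 8, 1617 AM

Julian Day Number of the source date = 2415281.
Converting JDN 2415281 to the Coptic calendar gives 8 Thout 1617 AM.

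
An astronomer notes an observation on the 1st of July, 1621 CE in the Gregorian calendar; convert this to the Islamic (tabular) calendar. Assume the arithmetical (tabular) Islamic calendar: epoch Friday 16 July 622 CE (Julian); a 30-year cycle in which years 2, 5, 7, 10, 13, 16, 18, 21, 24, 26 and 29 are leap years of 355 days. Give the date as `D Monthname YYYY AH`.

Julian Day Number of the source date = 2313300.
Converting JDN 2313300 to the tabular Islamic calendar gives 11 Sha'ban 1030 AH.

11 Sha'ban 1030 AH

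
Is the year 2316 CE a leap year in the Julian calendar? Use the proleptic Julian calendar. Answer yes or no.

2316 mod 4 = 0, so it is a leap year in the Julian calendar.

yes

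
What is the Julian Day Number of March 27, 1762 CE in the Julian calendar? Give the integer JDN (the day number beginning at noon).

Equivalently 7 April 1762 (Gregorian).
JDN 2299161 is 15 October 1582 CE (Gregorian); the target day is +65553 days from there, so JDN = 2364714.

2364714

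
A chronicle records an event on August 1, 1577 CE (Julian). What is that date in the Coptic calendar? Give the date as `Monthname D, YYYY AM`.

Both dates share Julian Day Number 2297270; in the Coptic calendar that is 8 Mesori 1293 AM.

Mesori 8, 1293 AM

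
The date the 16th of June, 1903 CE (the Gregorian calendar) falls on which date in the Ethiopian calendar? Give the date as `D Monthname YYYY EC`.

9 Sene 1895 EC

Julian Day Number of the source date = 2416282.
Converting JDN 2416282 to the Ethiopian calendar gives 9 Sene 1895 EC.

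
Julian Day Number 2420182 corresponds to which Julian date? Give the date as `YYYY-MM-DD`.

1914-02-05

The Gregorian equivalent of JDN 2420182 is 18 February 1914.
In the Julian calendar that day is 1914-02-05.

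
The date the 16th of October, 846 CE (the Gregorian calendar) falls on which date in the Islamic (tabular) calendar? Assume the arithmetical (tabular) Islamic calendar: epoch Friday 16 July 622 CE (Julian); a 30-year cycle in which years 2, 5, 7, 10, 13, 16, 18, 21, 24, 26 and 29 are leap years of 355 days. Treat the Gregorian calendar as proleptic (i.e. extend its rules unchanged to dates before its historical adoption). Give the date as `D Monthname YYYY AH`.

16 Safar 232 AH

Both dates share Julian Day Number 2030344; in the tabular Islamic calendar that is 16 Safar 232 AH.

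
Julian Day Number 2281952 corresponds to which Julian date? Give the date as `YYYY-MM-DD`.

1535-08-24

The proleptic Gregorian equivalent of JDN 2281952 is 3 September 1535.
In the Julian calendar that day is 1535-08-24.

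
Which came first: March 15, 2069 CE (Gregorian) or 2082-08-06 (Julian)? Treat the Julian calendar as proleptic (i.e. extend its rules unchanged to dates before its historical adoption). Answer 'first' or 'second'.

Converting both to JDN: 2476821 vs 2481726; the smaller is the first.

first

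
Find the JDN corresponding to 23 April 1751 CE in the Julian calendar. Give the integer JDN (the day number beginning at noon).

2360723

In the Gregorian calendar the same day is 4 May 1751.
JDN 2400001 is 17 November 1858 CE (Gregorian), MJD 0; the target day is −39278 days from there, so JDN = 2360723.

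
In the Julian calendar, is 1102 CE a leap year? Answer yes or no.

1102 mod 4 = 2, so it is a common year in the Julian calendar.

no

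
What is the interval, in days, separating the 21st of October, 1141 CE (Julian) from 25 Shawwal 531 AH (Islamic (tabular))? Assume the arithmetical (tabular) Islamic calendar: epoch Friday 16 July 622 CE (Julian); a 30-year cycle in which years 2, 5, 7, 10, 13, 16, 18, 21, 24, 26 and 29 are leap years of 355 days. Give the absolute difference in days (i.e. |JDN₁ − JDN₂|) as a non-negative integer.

JDN of the first date = 2138102.
JDN of the second date = 2136544.
|2136544 − 2138102| = 1558.

1558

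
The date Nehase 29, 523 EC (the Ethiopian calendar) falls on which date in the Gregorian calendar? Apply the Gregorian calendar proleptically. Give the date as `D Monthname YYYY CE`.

24 August 531 CE

Julian Day Number of the source date = 1915239.
Converting JDN 1915239 to the Gregorian calendar gives 24 August 531 CE.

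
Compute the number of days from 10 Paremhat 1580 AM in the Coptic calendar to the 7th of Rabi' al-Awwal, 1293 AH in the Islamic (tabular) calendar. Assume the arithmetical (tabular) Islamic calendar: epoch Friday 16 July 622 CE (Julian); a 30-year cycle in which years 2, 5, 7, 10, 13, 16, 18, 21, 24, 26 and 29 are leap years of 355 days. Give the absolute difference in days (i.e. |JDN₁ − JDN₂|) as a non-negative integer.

JDN of the first date = 2401949.
JDN of the second date = 2406347.
|2406347 − 2401949| = 4398.

4398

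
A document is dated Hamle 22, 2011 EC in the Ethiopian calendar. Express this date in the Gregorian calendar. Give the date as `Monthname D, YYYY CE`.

Both dates share Julian Day Number 2458694; in the Gregorian calendar that is 29 July 2019 CE.

July 29, 2019 CE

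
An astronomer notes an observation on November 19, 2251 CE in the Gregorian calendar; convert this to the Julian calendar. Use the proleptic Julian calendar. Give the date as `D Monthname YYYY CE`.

At this point the Julian calendar is 15 days behind the Gregorian.
19 November 2251 Gregorian − 15 days → 4 November 2251 Julian.

4 November 2251 CE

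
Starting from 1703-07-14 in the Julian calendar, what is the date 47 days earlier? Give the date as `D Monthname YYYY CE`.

JDN of 1703-07-14 = 2343273.
2343273 − 47 = 2343226.
JDN 2343226 in the Julian calendar is 28 May 1703 CE.

28 May 1703 CE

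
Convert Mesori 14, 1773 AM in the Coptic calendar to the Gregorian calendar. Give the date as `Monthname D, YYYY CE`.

Both dates share Julian Day Number 2472596; in the Gregorian calendar that is 20 August 2057 CE.

August 20, 2057 CE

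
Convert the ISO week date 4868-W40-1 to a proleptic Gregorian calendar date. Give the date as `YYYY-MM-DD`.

ISO week 1 of 4868 is the week containing the first Thursday of 4868.
Week 40, day 1 (Monday) lands on 4868-10-01.

4868-10-01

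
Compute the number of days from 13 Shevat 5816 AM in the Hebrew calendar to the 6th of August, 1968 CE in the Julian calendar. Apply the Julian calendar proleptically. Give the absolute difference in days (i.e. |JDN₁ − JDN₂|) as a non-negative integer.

First date → JDN 2472029; second date → JDN 2440088.
The interval is |2472029 − 2440088| = 31941 days.

31941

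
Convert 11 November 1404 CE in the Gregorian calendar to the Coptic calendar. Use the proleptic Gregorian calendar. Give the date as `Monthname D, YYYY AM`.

Both dates share Julian Day Number 2234175; in the Coptic calendar that is 6 Hathor 1121 AM.

Hathor 6, 1121 AM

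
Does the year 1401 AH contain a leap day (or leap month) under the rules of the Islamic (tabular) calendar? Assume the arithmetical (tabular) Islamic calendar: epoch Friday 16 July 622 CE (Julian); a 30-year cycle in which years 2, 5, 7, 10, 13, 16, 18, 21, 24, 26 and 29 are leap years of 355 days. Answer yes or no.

Year 1401 AH is year 21 of its 30-year cycle; leap positions are 2, 5, 7, 10, 13, 16, 18, 21, 24, 26, 29, so it is a leap year (355 days).

yes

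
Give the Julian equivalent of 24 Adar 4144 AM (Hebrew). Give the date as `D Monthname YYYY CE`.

Julian Day Number of the source date = 1861376.
Converting JDN 1861376 to the Julian calendar gives 3 March 384 CE.

3 March 384 CE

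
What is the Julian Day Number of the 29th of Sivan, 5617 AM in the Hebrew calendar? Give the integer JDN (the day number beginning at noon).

2399487

Equivalently 21 June 1857 (Gregorian).
JDN 2451545 is 1 January 2000 CE (Gregorian); the target day is −52058 days from there, so JDN = 2399487.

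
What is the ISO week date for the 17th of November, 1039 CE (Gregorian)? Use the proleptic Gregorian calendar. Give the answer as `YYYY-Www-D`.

1039-W46-7

The weekday is Sunday (ISO weekday 7).
That Sunday belongs to ISO week 46 of ISO year 1039.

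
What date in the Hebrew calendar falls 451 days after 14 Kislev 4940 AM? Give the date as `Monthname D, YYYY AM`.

Shevat 21, 4941 AM

JDN of 14 Kislev 4940 AM = 2152006.
2152006 + 451 = 2152457.
JDN 2152457 in the Hebrew calendar is Shevat 21, 4941 AM.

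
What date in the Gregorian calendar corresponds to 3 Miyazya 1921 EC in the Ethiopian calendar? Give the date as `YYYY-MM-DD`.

1929-04-11

Julian Day Number of the source date = 2425713.
Converting JDN 2425713 to the Gregorian calendar gives 11 April 1929 CE.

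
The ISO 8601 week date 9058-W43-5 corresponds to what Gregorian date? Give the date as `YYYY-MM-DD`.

ISO week 1 of 9058 is the week containing the first Thursday of 9058.
Week 43, day 5 (Friday) lands on 9058-10-29.

9058-10-29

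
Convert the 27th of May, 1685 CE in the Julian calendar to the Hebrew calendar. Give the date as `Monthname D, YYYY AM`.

Both dates share Julian Day Number 2336651; in the Hebrew calendar that is 4 Sivan 5445 AM.

Sivan 4, 5445 AM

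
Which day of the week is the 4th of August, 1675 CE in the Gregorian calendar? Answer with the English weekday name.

2333057 ≡ 6 (mod 7); counting from Monday = 0 gives Sunday.

Sunday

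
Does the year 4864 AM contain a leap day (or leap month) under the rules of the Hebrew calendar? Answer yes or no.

Hebrew year 4864 is year 19 of its 19-year Metonic cycle; leap years are at positions 3, 6, 8, 11, 14, 17, 19, so it is a leap year (13 months).

yes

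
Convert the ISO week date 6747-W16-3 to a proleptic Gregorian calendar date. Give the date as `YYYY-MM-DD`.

6747-04-16

ISO week 1 of 6747 is the week containing the first Thursday of 6747.
Week 16, day 3 (Wednesday) lands on 6747-04-16.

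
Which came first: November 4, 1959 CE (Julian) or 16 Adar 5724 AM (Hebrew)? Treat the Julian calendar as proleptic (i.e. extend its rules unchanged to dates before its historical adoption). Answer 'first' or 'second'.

first

First date → JDN 2436890; second date → JDN 2438455.
JDN 2436890 < JDN 2438455, so the first date is earlier.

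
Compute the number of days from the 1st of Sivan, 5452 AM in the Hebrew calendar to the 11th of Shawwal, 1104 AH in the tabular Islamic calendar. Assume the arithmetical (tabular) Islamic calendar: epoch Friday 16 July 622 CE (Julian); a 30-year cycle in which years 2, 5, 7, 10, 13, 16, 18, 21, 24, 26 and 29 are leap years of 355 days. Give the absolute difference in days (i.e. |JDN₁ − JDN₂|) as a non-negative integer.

JDN of the first date = 2339187.
JDN of the second date = 2339582.
|2339582 − 2339187| = 395.

395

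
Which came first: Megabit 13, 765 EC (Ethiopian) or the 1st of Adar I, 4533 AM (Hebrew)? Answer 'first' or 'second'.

second

The two dates have Julian Day Numbers 2003464 and 2003426 respectively.
Since 2003426 < 2003464, the second date comes first.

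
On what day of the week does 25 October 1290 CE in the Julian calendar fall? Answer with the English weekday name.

Wednesday

This is JDN 2192528 (1 November 1290 Gregorian).
Since JDN mod 7 = 2 (0 = Monday), the day is Wednesday.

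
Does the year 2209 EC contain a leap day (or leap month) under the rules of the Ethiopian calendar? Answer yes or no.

2209 mod 4 = 1; in the Ethiopian calendar a year is leap when year mod 4 = 3, so it is a common year.

no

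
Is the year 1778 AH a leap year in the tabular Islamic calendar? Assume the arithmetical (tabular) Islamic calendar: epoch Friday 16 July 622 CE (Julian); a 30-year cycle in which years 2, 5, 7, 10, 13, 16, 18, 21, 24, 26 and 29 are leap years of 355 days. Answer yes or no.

no

Year 1778 AH is year 8 of its 30-year cycle; leap positions are 2, 5, 7, 10, 13, 16, 18, 21, 24, 26, 29, so it is a common year (354 days).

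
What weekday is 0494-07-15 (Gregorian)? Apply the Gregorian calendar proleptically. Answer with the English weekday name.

Since JDN mod 7 = 3 (0 = Monday), the day is Thursday.

Thursday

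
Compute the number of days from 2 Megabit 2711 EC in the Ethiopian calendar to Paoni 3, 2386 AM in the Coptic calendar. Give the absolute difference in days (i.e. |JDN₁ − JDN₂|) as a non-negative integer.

First date → JDN 2714229; second date → JDN 2696423.
The interval is |2714229 − 2696423| = 17806 days.

17806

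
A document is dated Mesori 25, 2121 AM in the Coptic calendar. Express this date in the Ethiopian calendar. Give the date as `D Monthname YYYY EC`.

25 Nehase 2397 EC

Both dates share Julian Day Number 2599714; in the Ethiopian calendar that is 25 Nehase 2397 EC.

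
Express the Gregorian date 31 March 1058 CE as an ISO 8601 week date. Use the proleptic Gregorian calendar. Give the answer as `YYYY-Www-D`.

1058-W13-3

The weekday is Wednesday (ISO weekday 3).
That Wednesday belongs to ISO week 13 of ISO year 1058.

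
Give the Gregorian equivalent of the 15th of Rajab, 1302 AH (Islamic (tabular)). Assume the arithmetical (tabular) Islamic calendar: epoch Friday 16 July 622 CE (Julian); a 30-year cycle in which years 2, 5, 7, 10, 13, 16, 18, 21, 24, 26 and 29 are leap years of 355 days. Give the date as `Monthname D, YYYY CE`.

Both dates share Julian Day Number 2409662; in the Gregorian calendar that is 30 April 1885 CE.

April 30, 1885 CE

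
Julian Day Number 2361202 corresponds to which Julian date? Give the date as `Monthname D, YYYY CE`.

August 14, 1752 CE

The Gregorian equivalent of JDN 2361202 is 25 August 1752.
In the Julian calendar that day is August 14, 1752 CE.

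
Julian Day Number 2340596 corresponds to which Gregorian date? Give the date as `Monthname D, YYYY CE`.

Counting from JDN 2299161 = 15 Oct 1582 gives an offset of 41435 days.

March 25, 1696 CE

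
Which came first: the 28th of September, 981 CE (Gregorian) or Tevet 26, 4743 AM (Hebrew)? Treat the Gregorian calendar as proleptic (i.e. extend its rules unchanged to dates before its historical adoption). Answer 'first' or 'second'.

first

First date → JDN 2079634; second date → JDN 2080111.
JDN 2079634 < JDN 2080111, so the first date is earlier.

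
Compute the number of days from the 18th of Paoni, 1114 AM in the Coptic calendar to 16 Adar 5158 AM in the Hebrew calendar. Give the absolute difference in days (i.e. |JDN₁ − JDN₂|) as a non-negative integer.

99

JDN of the first date = 2231840.
JDN of the second date = 2231741.
|2231741 − 2231840| = 99.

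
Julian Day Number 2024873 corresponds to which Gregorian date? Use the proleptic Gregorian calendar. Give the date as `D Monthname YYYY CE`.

Counting from JDN 2299161 = 15 Oct 1582 gives an offset of -274288 days.

24 October 831 CE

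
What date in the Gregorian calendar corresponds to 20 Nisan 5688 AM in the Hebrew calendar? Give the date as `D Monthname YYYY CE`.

Both dates share Julian Day Number 2425347; in the Gregorian calendar that is 10 April 1928 CE.

10 April 1928 CE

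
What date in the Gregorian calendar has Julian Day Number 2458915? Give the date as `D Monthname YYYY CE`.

6 March 2020 CE

Counting from JDN 2299161 = 15 Oct 1582 gives an offset of 159754 days.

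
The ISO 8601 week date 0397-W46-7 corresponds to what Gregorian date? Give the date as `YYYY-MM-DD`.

ISO week 1 of 397 is the week containing the first Thursday of 397.
Week 46, day 7 (Sunday) lands on 0397-11-16.

0397-11-16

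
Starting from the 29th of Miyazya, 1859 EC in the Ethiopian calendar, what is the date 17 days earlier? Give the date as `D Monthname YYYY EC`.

Counting 17 days back from JDN 2403093 reaches JDN 2403076, which is 12 Miyazya 1859 EC.

12 Miyazya 1859 EC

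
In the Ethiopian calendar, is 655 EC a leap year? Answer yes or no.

yes

655 mod 4 = 3; in the Ethiopian calendar a year is leap when year mod 4 = 3, so it is a leap year.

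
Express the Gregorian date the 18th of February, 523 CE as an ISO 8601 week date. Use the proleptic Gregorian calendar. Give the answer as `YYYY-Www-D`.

The weekday is Thursday (ISO weekday 4).
That Thursday belongs to ISO week 7 of ISO year 523.

0523-W07-4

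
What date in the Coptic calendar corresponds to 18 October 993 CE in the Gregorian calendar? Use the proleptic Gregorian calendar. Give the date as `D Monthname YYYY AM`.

Julian Day Number of the source date = 2084037.
Converting JDN 2084037 to the Coptic calendar gives 16 Paopi 710 AM.

16 Paopi 710 AM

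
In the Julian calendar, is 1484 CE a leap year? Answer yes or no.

yes

1484 mod 4 = 0, so it is a leap year in the Julian calendar.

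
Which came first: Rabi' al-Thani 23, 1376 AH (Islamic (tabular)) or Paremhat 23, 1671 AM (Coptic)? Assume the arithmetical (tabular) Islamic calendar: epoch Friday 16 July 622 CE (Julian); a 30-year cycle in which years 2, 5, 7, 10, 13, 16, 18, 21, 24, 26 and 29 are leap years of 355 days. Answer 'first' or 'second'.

First date → JDN 2435805; second date → JDN 2435199.
JDN 2435199 < JDN 2435805, so the second date is earlier.

second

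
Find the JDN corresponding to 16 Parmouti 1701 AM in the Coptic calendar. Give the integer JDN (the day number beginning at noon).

2446180

Equivalently 24 April 1985 (Gregorian).
JDN 2451545 is 1 January 2000 CE (Gregorian); the target day is −5365 days from there, so JDN = 2446180.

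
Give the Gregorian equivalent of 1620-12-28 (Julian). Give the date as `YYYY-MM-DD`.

1621-01-07

For dates in this range the Gregorian date is 10 days ahead of the Julian.
28 December 1620 Julian + 10 days → 7 January 1621 Gregorian.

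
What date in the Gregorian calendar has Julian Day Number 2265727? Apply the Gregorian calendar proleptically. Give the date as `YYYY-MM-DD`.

Counting from JDN 2299161 = 15 Oct 1582 gives an offset of -33434 days.

1491-04-01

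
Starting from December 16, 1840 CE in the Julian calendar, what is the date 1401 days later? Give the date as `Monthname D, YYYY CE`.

October 17, 1844 CE

JDN of December 16, 1840 CE = 2393468.
2393468 + 1401 = 2394869.
JDN 2394869 in the Julian calendar is October 17, 1844 CE.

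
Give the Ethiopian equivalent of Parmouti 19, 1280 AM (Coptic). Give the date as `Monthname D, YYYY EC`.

Miyazya 19, 1556 EC

Julian Day Number of the source date = 2292413.
Converting JDN 2292413 to the Ethiopian calendar gives 19 Miyazya 1556 EC.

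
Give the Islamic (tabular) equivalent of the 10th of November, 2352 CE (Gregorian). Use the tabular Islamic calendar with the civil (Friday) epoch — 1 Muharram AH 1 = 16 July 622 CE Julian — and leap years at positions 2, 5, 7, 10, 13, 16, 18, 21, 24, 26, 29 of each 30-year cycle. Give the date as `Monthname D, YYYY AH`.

Both dates share Julian Day Number 2580424; in the tabular Islamic calendar that is 1 Jumada al-Thani 1784 AH.

Jumada al-Thani 1, 1784 AH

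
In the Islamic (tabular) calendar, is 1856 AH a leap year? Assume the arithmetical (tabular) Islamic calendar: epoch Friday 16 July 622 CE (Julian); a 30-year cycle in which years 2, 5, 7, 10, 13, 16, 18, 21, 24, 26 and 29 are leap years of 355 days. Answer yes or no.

Year 1856 AH is year 26 of its 30-year cycle; leap positions are 2, 5, 7, 10, 13, 16, 18, 21, 24, 26, 29, so it is a leap year (355 days).

yes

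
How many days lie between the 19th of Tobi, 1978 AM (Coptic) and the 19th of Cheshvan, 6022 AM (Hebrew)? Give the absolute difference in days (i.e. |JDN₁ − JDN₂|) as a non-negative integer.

77

First date → JDN 2547267; second date → JDN 2547190.
The interval is |2547267 − 2547190| = 77 days.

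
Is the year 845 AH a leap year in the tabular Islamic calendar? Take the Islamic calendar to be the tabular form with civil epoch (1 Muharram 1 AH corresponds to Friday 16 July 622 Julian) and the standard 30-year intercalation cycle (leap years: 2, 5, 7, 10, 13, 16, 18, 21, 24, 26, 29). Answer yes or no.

Year 845 AH is year 5 of its 30-year cycle; leap positions are 2, 5, 7, 10, 13, 16, 18, 21, 24, 26, 29, so it is a leap year (355 days).

yes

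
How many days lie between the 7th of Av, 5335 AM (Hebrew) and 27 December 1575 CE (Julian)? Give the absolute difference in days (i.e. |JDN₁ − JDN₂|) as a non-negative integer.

JDN of the first date = 2296521.
JDN of the second date = 2296687.
|2296687 − 2296521| = 166.

166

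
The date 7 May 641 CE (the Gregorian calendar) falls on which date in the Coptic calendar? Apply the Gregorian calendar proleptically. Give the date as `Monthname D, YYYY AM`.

Both dates share Julian Day Number 1955307; in the Coptic calendar that is 9 Pashons 357 AM.

Pashons 9, 357 AM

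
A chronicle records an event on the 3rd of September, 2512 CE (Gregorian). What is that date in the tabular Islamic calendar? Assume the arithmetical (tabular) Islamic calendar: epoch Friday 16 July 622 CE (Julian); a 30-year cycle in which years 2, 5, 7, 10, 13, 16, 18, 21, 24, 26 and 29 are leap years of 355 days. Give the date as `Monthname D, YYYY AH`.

Both dates share Julian Day Number 2638795; in the tabular Islamic calendar that is 20 Safar 1949 AH.

Safar 20, 1949 AH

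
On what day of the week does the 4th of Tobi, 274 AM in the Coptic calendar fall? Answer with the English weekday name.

This is JDN 1924866 (1 January 558 Gregorian).
1924866 ≡ 6 (mod 7); counting from Monday = 0 gives Sunday.

Sunday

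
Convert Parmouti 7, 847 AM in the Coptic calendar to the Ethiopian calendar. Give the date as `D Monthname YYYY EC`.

The source date corresponds to 9 April 1131 in the proleptic Gregorian calendar (JDN 2134247).
That day falls on 7 Miyazya 1123 EC in the Ethiopian calendar.

7 Miyazya 1123 EC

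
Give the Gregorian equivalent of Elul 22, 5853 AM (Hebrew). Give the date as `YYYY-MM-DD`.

Both dates share Julian Day Number 2485769; in the Gregorian calendar that is 13 September 2093 CE.

2093-09-13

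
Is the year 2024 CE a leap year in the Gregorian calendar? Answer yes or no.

2024 is divisible by 4 and not by 100, so it is a leap year.

yes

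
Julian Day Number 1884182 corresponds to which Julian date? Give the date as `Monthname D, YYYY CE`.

August 11, 446 CE

JDN 1884182 is 12 August 446 in the proleptic Gregorian calendar.
In the Julian calendar that day is August 11, 446 CE.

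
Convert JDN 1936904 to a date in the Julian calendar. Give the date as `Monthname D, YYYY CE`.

JDN 1936904 is 17 December 590 in the proleptic Gregorian calendar.
In the Julian calendar that day is December 15, 590 CE.

December 15, 590 CE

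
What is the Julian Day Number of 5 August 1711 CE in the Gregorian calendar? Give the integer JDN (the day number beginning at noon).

JDN 2451545 is 1 January 2000 CE (Gregorian); the target day is −105339 days from there, so JDN = 2346206.

2346206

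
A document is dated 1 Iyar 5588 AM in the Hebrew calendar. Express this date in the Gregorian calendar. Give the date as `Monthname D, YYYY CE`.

Both dates share Julian Day Number 2388828; in the Gregorian calendar that is 15 April 1828 CE.

April 15, 1828 CE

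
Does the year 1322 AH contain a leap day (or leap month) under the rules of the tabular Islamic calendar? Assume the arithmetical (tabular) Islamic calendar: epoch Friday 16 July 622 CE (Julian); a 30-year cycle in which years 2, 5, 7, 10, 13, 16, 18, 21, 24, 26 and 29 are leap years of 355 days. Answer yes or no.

yes

Year 1322 AH is year 2 of its 30-year cycle; leap positions are 2, 5, 7, 10, 13, 16, 18, 21, 24, 26, 29, so it is a leap year (355 days).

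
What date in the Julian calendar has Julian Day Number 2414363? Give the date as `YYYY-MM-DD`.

1898-03-02

The Gregorian equivalent of JDN 2414363 is 14 March 1898.
In the Julian calendar that day is 1898-03-02.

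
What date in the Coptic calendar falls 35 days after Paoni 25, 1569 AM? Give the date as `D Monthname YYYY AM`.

30 Epip 1569 AM

JDN of Paoni 25, 1569 AM = 2398036.
2398036 + 35 = 2398071.
JDN 2398071 in the Coptic calendar is 30 Epip 1569 AM.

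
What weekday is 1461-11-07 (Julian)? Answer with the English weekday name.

Saturday

Equivalently 16 November 1461 Gregorian, JDN 2254999.
JDN 2254999 mod 7 = 5, and JDN 0 was a Monday, so this is a Saturday.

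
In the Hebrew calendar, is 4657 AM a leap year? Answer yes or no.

Hebrew year 4657 is year 2 of its 19-year Metonic cycle; leap years are at positions 3, 6, 8, 11, 14, 17, 19, so it is a common year (12 months).

no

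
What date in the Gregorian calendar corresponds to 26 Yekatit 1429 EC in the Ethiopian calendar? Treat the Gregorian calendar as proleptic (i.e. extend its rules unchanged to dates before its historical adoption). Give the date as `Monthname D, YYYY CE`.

March 1, 1437 CE

Both dates share Julian Day Number 2245973; in the Gregorian calendar that is 1 March 1437 CE.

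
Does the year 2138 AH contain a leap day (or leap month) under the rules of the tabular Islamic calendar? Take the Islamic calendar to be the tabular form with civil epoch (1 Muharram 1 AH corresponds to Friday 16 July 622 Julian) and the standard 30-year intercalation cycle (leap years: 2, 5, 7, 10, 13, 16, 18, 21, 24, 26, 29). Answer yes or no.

Year 2138 AH is year 8 of its 30-year cycle; leap positions are 2, 5, 7, 10, 13, 16, 18, 21, 24, 26, 29, so it is a common year (354 days).

no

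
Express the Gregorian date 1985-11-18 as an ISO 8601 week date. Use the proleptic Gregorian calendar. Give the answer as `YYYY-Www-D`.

The weekday is Monday (ISO weekday 1).
That Monday belongs to ISO week 47 of ISO year 1985.

1985-W47-1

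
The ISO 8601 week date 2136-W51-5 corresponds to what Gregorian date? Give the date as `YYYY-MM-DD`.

2136-12-21

ISO week 1 of 2136 is the week containing the first Thursday of 2136.
Week 51, day 5 (Friday) lands on 2136-12-21.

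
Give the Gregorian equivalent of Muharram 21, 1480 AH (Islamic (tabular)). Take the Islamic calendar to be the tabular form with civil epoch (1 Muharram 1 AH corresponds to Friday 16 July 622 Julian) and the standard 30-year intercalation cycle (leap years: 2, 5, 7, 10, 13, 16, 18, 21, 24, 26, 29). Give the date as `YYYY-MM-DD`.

Both dates share Julian Day Number 2472568; in the Gregorian calendar that is 23 July 2057 CE.

2057-07-23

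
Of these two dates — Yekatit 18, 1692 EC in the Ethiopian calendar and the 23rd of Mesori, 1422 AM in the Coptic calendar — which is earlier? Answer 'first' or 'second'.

Converting both to JDN: 2342026 vs 2344402; the smaller is the first.

first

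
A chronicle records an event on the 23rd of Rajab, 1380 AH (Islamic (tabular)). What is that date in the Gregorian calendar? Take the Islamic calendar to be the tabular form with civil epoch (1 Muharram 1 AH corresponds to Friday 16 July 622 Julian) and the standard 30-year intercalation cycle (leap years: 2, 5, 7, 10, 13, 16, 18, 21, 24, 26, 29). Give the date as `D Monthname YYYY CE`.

Julian Day Number of the source date = 2437311.
Converting JDN 2437311 to the Gregorian calendar gives 11 January 1961 CE.

11 January 1961 CE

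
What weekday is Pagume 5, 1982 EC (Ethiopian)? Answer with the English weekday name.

Monday

Equivalently 10 September 1990 Gregorian, JDN 2448145.
Since JDN mod 7 = 0 (0 = Monday), the day is Monday.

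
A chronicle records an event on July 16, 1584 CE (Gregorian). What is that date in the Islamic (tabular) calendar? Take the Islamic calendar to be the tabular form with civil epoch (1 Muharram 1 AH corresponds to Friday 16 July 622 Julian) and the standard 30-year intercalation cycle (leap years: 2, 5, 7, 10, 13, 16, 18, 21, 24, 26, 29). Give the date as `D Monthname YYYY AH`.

Both dates share Julian Day Number 2299801; in the tabular Islamic calendar that is 8 Rajab 992 AH.

8 Rajab 992 AH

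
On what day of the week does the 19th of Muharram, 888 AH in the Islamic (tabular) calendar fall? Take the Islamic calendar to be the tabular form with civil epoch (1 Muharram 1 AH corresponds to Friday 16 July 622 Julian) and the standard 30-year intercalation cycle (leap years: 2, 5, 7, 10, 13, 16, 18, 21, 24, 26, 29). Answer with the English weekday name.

Equivalently 8 March 1483 Gregorian, JDN 2262781.
Since JDN mod 7 = 3 (0 = Monday), the day is Thursday.

Thursday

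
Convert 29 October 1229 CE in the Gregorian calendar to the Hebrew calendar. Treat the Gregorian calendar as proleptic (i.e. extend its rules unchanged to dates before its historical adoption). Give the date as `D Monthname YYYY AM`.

Both dates share Julian Day Number 2170245; in the Hebrew calendar that is 3 Cheshvan 4990 AM.

3 Cheshvan 4990 AM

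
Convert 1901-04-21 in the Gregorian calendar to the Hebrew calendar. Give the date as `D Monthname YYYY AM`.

2 Iyar 5661 AM

Julian Day Number of the source date = 2415496.
Converting JDN 2415496 to the Hebrew calendar gives 2 Iyar 5661 AM.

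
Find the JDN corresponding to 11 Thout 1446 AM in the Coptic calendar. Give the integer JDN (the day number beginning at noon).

2352826

In the Gregorian calendar the same day is 19 September 1729.
JDN 2299161 is 15 October 1582 CE (Gregorian); the target day is +53665 days from there, so JDN = 2352826.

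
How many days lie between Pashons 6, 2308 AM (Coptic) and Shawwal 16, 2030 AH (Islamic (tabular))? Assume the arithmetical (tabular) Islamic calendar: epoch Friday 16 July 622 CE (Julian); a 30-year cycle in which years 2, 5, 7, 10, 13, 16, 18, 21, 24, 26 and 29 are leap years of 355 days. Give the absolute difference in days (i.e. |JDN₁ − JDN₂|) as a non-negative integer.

176

JDN of the first date = 2667907.
JDN of the second date = 2667731.
|2667731 − 2667907| = 176.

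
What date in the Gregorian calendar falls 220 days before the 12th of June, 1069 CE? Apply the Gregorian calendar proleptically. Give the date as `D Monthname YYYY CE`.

4 November 1068 CE

Counting 220 days back from JDN 2111667 reaches JDN 2111447, which is 4 November 1068 CE.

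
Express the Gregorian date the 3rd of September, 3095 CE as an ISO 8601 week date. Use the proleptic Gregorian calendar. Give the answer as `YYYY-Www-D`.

The weekday is Tuesday (ISO weekday 2).
That Tuesday belongs to ISO week 36 of ISO year 3095.

3095-W36-2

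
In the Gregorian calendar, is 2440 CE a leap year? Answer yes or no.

2440 is divisible by 4 and not by 100, so it is a leap year.

yes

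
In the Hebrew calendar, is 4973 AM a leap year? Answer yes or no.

yes

Hebrew year 4973 is year 14 of its 19-year Metonic cycle; leap years are at positions 3, 6, 8, 11, 14, 17, 19, so it is a leap year (13 months).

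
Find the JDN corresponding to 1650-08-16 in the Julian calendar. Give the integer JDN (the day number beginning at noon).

2323948

Equivalently 26 August 1650 (Gregorian).
JDN 2451545 is 1 January 2000 CE (Gregorian); the target day is −127597 days from there, so JDN = 2323948.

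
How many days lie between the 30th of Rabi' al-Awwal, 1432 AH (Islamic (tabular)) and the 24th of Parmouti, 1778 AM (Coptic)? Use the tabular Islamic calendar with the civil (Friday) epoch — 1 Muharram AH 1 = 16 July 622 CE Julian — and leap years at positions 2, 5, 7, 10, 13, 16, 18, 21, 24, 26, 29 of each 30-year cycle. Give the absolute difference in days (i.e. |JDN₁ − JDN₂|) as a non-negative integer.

JDN of the first date = 2455627.
JDN of the second date = 2474312.
|2474312 − 2455627| = 18685.

18685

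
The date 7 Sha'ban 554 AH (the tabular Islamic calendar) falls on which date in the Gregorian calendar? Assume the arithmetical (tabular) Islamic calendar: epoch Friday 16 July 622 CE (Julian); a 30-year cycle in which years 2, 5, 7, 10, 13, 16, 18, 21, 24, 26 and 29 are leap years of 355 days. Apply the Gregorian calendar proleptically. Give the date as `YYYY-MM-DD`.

1159-08-31

Julian Day Number of the source date = 2144618.
Converting JDN 2144618 to the Gregorian calendar gives 31 August 1159 CE.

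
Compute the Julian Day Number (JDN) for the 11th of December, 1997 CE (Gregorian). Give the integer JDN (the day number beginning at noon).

2450794

JDN 2299161 is 15 October 1582 CE (Gregorian); the target day is +151633 days from there, so JDN = 2450794.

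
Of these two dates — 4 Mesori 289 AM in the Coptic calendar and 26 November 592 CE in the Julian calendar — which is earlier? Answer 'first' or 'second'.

First date → JDN 1930555; second date → JDN 1937616.
JDN 1930555 < JDN 1937616, so the first date is earlier.

first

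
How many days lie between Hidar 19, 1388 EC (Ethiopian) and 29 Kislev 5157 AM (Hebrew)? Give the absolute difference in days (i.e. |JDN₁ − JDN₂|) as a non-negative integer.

380

JDN of the first date = 2230901.
JDN of the second date = 2231281.
|2231281 − 2230901| = 380.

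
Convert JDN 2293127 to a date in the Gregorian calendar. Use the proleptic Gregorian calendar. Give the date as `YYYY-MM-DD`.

JDN 2451545 is 1 Jan 2000; 2293127 is −158418 days from there.

1566-04-08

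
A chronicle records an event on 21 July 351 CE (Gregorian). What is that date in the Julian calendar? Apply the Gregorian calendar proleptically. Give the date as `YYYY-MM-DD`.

0351-07-20

For dates in this range the Gregorian date is 1 day ahead of the Julian.
21 July 351 Gregorian − 1 day → 20 July 351 Julian.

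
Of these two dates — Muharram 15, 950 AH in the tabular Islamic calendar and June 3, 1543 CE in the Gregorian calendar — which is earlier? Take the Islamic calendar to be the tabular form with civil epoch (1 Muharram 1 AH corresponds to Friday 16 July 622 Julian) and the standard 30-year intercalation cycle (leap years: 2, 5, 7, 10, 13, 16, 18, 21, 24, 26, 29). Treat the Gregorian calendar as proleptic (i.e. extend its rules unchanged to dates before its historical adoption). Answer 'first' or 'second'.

first

First date → JDN 2284748; second date → JDN 2284782.
JDN 2284748 < JDN 2284782, so the first date is earlier.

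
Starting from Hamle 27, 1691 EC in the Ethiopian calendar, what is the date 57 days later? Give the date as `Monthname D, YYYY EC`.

Counting 57 days forward from JDN 2341819 reaches JDN 2341876, which is Meskerem 18, 1692 EC.

Meskerem 18, 1692 EC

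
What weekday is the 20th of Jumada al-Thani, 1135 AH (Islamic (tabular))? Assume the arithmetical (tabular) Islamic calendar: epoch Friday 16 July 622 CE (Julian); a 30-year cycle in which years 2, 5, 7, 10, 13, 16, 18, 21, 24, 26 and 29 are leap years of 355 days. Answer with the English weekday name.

In the Gregorian calendar this is 28 March 1723 (JDN 2350459).
Since JDN mod 7 = 6 (0 = Monday), the day is Sunday.

Sunday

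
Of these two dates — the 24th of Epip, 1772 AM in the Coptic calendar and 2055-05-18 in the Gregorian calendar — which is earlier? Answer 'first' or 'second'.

second

First date → JDN 2472211; second date → JDN 2471771.
JDN 2471771 < JDN 2472211, so the second date is earlier.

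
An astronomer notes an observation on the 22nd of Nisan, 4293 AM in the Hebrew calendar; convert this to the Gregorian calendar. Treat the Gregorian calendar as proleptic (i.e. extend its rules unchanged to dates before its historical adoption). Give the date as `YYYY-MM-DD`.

0533-04-04

Both dates share Julian Day Number 1915828; in the Gregorian calendar that is 4 April 533 CE.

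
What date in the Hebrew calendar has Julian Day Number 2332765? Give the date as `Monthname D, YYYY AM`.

The Gregorian equivalent of JDN 2332765 is 16 October 1674.
In the Hebrew calendar that day is Tishrei 16, 5435 AM.

Tishrei 16, 5435 AM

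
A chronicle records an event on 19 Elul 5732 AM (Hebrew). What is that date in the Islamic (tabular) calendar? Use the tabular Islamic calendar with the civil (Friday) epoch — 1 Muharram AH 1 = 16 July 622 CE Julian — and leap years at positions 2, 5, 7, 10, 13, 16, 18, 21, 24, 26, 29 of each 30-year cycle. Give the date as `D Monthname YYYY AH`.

Julian Day Number of the source date = 2441559.
Converting JDN 2441559 to the tabular Islamic calendar gives 19 Rajab 1392 AH.

19 Rajab 1392 AH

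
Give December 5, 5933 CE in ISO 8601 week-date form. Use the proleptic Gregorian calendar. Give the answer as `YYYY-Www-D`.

The weekday is Tuesday (ISO weekday 2).
That Tuesday belongs to ISO week 49 of ISO year 5933.

5933-W49-2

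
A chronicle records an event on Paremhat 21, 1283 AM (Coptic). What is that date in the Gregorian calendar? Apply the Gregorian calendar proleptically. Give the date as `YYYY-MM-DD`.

1567-03-27

Both dates share Julian Day Number 2293480; in the Gregorian calendar that is 27 March 1567 CE.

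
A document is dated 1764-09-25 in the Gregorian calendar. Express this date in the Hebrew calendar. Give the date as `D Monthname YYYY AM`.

Both dates share Julian Day Number 2365616; in the Hebrew calendar that is 28 Elul 5524 AM.

28 Elul 5524 AM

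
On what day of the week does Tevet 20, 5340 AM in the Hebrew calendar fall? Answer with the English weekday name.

This is JDN 2298160 (18 January 1580 Gregorian).
Since JDN mod 7 = 4 (0 = Monday), the day is Friday.

Friday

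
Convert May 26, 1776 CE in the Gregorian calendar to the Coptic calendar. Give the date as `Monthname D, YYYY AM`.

Pashons 20, 1492 AM

Julian Day Number of the source date = 2369877.
Converting JDN 2369877 to the Coptic calendar gives 20 Pashons 1492 AM.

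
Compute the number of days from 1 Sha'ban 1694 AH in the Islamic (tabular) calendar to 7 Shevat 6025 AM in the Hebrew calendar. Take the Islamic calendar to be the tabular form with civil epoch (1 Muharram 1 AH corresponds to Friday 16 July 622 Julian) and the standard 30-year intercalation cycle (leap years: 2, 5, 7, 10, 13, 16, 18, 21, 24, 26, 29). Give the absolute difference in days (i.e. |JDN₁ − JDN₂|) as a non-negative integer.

First date → JDN 2548590; second date → JDN 2548358.
The interval is |2548590 − 2548358| = 232 days.

232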